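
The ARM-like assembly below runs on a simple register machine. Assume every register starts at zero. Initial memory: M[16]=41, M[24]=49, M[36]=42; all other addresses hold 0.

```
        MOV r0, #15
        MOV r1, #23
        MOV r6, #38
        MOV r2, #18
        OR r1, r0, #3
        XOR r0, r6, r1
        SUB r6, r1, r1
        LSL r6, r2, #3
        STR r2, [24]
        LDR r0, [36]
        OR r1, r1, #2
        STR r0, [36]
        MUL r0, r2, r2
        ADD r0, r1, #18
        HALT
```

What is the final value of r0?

r0=15
r1=23
r6=38
r2=18
r1=15|3=15
r0=38^15=41
r6=15-15=0
r6=18<<3=144
STR r2, [24] → M[24]=18
r0=M[36]=42
r1=15|2=15
STR r0, [36] → M[36]=42
r0=18*18=324
r0=15+18=33
halt.

33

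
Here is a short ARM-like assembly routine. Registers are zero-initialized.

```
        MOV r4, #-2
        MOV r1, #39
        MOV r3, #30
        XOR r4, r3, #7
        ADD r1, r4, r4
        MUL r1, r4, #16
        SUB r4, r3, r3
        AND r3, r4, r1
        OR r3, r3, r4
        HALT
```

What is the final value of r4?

0

MOV r4, #-2 → r4=-2
MOV r1, #39 → r1=39
MOV r3, #30 → r3=30
XOR r4, r3, #7 → r4=30^7=25
ADD r1, r4, r4 → r1=25+25=50
MUL r1, r4, #16 → r1=25*16=400
SUB r4, r3, r3 → r4=30-30=0
AND r3, r4, r1 → r3=0&400=0
OR r3, r3, r4 → r3=0|0=0
halt.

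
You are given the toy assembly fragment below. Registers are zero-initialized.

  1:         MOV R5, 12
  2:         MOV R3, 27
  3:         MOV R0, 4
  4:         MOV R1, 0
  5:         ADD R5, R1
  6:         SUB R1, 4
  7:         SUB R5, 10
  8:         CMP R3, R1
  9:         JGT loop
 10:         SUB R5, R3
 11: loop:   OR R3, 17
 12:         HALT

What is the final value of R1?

-4

MOV R5, 12 → R5=12
MOV R3, 27 → R3=27
MOV R0, 4 → R0=4
MOV R1, 0 → R1=0
ADD R5, R1 → R5=12+0=12
SUB R1, 4 → R1=0-4=-4
SUB R5, 10 → R5=12-10=2
CMP R3, R1  (cmp 27,-4)
JGT loop: taken
OR R3, 17 → R3=27|17=27
halt.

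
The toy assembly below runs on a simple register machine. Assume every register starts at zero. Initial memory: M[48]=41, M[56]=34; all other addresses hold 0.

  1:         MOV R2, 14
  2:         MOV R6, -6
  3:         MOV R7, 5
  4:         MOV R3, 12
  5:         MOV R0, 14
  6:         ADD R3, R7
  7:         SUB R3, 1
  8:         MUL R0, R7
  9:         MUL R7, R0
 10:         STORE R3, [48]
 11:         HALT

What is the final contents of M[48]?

MOV R2, 14 → R2=14
MOV R6, -6 → R6=-6
MOV R7, 5 → R7=5
MOV R3, 12 → R3=12
MOV R0, 14 → R0=14
ADD R3, R7 → R3=12+5=17
SUB R3, 1 → R3=17-1=16
MUL R0, R7 → R0=14*5=70
MUL R7, R0 → R7=5*70=350
STORE R3, [48] → M[48]=16
halt.

16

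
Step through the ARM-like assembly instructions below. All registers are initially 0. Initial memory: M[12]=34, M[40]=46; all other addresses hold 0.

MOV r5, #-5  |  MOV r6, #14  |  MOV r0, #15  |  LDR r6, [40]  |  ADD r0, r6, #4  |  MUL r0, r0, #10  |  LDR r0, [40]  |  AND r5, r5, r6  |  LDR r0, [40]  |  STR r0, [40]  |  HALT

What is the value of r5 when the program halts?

after MOV r5, #-5: r5=-5
after MOV r6, #14: r6=14
after MOV r0, #15: r0=15
after LDR r6, [40]: r6=M[40]=46
after ADD r0, r6, #4: r0=46+4=50
after MUL r0, r0, #10: r0=50*10=500
after LDR r0, [40]: r0=M[40]=46
after AND r5, r5, r6: r5=(-5)&46=42
after LDR r0, [40]: r0=M[40]=46
STR r0, [40] → M[40]=46
halt.

42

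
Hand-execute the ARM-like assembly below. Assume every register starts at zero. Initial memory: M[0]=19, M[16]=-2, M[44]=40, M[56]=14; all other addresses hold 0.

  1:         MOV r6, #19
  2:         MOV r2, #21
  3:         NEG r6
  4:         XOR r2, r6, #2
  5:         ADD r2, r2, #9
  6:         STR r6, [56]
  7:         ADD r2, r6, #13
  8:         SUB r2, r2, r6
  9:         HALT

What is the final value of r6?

-19

after MOV r6, #19: r6=19
after MOV r2, #21: r2=21
after NEG r6: r6=-(19)=-19
after XOR r2, r6, #2: r2=(-19)^2=-17
after ADD r2, r2, #9: r2=(-17)+9=-8
STR r6, [56] → M[56]=-19
after ADD r2, r6, #13: r2=(-19)+13=-6
after SUB r2, r2, r6: r2=(-6)-(-19)=13
halt.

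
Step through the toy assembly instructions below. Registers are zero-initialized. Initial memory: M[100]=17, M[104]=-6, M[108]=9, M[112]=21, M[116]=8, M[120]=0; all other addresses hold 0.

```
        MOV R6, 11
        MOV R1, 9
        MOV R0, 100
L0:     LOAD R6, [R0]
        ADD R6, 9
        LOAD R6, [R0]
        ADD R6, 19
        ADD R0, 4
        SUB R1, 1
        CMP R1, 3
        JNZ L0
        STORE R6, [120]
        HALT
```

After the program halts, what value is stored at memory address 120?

R6=11
R1=9
R0=100
R6=M[100]=17
R6=17+9=26
R6=M[100]=17
R6=17+19=36
R0=100+4=104
R1=9-1=8
CMP R1, 3  (cmp 8,3)
JNZ L0: taken
R6=M[104]=-6
R6=(-6)+9=3
R6=M[104]=-6
R6=(-6)+19=13
R0=104+4=108
R1=8-1=7
CMP R1, 3  (cmp 7,3)
JNZ L0: taken
R6=M[108]=9
R6=9+9=18
R6=M[108]=9
R6=9+19=28
R0=108+4=112
R1=7-1=6
CMP R1, 3  (cmp 6,3)
JNZ L0: taken
R6=M[112]=21
R6=21+9=30
R6=M[112]=21
R6=21+19=40
R0=112+4=116
R1=6-1=5
CMP R1, 3  (cmp 5,3)
JNZ L0: taken
R6=M[116]=8
R6=8+9=17
R6=M[116]=8
R6=8+19=27
R0=116+4=120
R1=5-1=4
CMP R1, 3  (cmp 4,3)
JNZ L0: taken
R6=M[120]=0
R6=0+9=9
R6=M[120]=0
R6=0+19=19
R0=120+4=124
R1=4-1=3
CMP R1, 3  (cmp 3,3)
JNZ L0: not taken
STORE R6, [120] → M[120]=19
halt.

19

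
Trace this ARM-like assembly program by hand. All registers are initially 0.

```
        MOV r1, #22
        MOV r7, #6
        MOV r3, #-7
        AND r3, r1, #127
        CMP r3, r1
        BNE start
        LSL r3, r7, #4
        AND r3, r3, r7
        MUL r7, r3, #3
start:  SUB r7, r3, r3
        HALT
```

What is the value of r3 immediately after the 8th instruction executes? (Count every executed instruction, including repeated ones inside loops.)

after MOV r1, #22: r1=22
after MOV r7, #6: r7=6
after MOV r3, #-7: r3=-7
after AND r3, r1, #127: r3=22&127=22
CMP r3, r1  (cmp 22,22)
BNE start: not taken
after LSL r3, r7, #4: r3=6<<4=96
after AND r3, r3, r7: r3=96&6=0
After step 8: r3 = 0.

0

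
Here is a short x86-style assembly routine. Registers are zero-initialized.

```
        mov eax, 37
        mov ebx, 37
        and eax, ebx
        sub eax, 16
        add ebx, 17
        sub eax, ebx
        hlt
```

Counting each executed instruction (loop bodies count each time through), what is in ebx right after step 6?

54

after mov eax, 37: eax=37
after mov ebx, 37: ebx=37
after and eax, ebx: eax=37&37=37
after sub eax, 16: eax=37-16=21
after add ebx, 17: ebx=37+17=54
after sub eax, ebx: eax=21-54=-33
After step 6: ebx = 54.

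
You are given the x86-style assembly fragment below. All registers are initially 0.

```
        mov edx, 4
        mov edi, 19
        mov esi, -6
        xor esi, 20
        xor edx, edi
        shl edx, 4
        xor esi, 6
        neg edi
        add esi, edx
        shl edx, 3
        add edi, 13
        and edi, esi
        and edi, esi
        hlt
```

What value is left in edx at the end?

after mov edx, 4: edx=4
after mov edi, 19: edi=19
after mov esi, -6: esi=-6
after xor esi, 20: esi=(-6)^20=-18
after xor edx, edi: edx=4^19=23
after shl edx, 4: edx=23<<4=368
after xor esi, 6: esi=(-18)^6=-24
after neg edi: edi=-(19)=-19
after add esi, edx: esi=(-24)+368=344
after shl edx, 3: edx=368<<3=2944
after add edi, 13: edi=(-19)+13=-6
after and edi, esi: edi=(-6)&344=344
after and edi, esi: edi=344&344=344
halt.

2944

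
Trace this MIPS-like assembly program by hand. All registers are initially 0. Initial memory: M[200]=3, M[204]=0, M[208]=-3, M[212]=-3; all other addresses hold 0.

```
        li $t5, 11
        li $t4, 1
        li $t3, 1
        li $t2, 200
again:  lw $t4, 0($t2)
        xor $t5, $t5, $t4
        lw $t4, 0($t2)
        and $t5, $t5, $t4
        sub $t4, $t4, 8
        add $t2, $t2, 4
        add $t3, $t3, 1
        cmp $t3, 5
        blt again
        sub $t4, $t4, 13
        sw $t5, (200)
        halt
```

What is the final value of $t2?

li $t5, 11 → $t5=11
li $t4, 1 → $t4=1
li $t3, 1 → $t3=1
li $t2, 200 → $t2=200
lw $t4, 0($t2) → $t4=M[200]=3
xor $t5, $t5, $t4 → $t5=11^3=8
lw $t4, 0($t2) → $t4=M[200]=3
and $t5, $t5, $t4 → $t5=8&3=0
sub $t4, $t4, 8 → $t4=3-8=-5
add $t2, $t2, 4 → $t2=200+4=204
add $t3, $t3, 1 → $t3=1+1=2
cmp $t3, 5  (cmp 2,5)
blt again: taken
lw $t4, 0($t2) → $t4=M[204]=0
xor $t5, $t5, $t4 → $t5=0^0=0
lw $t4, 0($t2) → $t4=M[204]=0
and $t5, $t5, $t4 → $t5=0&0=0
sub $t4, $t4, 8 → $t4=0-8=-8
add $t2, $t2, 4 → $t2=204+4=208
add $t3, $t3, 1 → $t3=2+1=3
cmp $t3, 5  (cmp 3,5)
blt again: taken
lw $t4, 0($t2) → $t4=M[208]=-3
xor $t5, $t5, $t4 → $t5=0^(-3)=-3
lw $t4, 0($t2) → $t4=M[208]=-3
and $t5, $t5, $t4 → $t5=(-3)&(-3)=-3
sub $t4, $t4, 8 → $t4=(-3)-8=-11
add $t2, $t2, 4 → $t2=208+4=212
add $t3, $t3, 1 → $t3=3+1=4
cmp $t3, 5  (cmp 4,5)
blt again: taken
lw $t4, 0($t2) → $t4=M[212]=-3
xor $t5, $t5, $t4 → $t5=(-3)^(-3)=0
lw $t4, 0($t2) → $t4=M[212]=-3
and $t5, $t5, $t4 → $t5=0&(-3)=0
sub $t4, $t4, 8 → $t4=(-3)-8=-11
add $t2, $t2, 4 → $t2=212+4=216
add $t3, $t3, 1 → $t3=4+1=5
cmp $t3, 5  (cmp 5,5)
blt again: not taken
sub $t4, $t4, 13 → $t4=(-11)-13=-24
sw $t5, (200) → M[200]=0
halt.

216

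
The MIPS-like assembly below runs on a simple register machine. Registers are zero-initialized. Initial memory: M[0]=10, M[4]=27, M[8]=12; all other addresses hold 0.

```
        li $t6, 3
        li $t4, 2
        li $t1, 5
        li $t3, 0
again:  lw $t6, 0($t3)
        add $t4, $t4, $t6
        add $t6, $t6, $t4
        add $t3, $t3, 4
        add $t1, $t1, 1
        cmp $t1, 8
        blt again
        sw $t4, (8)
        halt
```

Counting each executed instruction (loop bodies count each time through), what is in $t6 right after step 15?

$t6=3
$t4=2
$t1=5
$t3=0
$t6=M[0]=10
$t4=2+10=12
$t6=10+12=22
$t3=0+4=4
$t1=5+1=6
cmp $t1, 8  (cmp 6,8)
blt again: taken
$t6=M[4]=27
$t4=12+27=39
$t6=27+39=66
$t3=4+4=8
After step 15: $t6 = 66.

66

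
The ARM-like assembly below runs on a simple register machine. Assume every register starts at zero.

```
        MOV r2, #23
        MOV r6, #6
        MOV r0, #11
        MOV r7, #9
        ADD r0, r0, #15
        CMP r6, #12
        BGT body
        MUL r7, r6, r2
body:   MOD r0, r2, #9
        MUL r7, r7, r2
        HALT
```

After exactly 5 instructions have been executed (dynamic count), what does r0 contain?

r2=23
r6=6
r0=11
r7=9
r0=11+15=26
After step 5: r0 = 26.

26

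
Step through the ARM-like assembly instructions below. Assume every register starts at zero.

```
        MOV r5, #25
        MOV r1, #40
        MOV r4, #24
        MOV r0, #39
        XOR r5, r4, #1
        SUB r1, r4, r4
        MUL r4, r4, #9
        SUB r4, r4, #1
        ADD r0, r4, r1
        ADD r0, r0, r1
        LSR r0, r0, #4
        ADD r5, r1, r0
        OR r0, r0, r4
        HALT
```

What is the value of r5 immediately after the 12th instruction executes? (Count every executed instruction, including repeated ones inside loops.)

13

r5=25
r1=40
r4=24
r0=39
r5=24^1=25
r1=24-24=0
r4=24*9=216
r4=216-1=215
r0=215+0=215
r0=215+0=215
r0=215>>4=13
r5=0+13=13
After step 12: r5 = 13.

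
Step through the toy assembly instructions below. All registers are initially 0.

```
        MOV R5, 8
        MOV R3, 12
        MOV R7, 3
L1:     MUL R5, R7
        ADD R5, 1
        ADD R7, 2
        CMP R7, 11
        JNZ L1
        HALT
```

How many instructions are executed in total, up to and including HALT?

24

MOV R5, 8 → R5=8
MOV R3, 12 → R3=12
MOV R7, 3 → R7=3
MUL R5, R7 → R5=8*3=24
ADD R5, 1 → R5=24+1=25
ADD R7, 2 → R7=3+2=5
CMP R7, 11  (cmp 5,11)
JNZ L1: taken
MUL R5, R7 → R5=25*5=125
ADD R5, 1 → R5=125+1=126
ADD R7, 2 → R7=5+2=7
CMP R7, 11  (cmp 7,11)
JNZ L1: taken
MUL R5, R7 → R5=126*7=882
ADD R5, 1 → R5=882+1=883
ADD R7, 2 → R7=7+2=9
CMP R7, 11  (cmp 9,11)
JNZ L1: taken
MUL R5, R7 → R5=883*9=7947
ADD R5, 1 → R5=7947+1=7948
ADD R7, 2 → R7=9+2=11
CMP R7, 11  (cmp 11,11)
JNZ L1: not taken
halt.
Total executed instructions: 24.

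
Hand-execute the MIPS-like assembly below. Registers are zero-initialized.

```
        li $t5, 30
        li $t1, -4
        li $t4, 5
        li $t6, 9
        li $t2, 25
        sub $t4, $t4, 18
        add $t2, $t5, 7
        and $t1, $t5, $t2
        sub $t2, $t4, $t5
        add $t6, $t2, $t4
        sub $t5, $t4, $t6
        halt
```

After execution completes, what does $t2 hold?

li $t5, 30 → $t5=30
li $t1, -4 → $t1=-4
li $t4, 5 → $t4=5
li $t6, 9 → $t6=9
li $t2, 25 → $t2=25
sub $t4, $t4, 18 → $t4=5-18=-13
add $t2, $t5, 7 → $t2=30+7=37
and $t1, $t5, $t2 → $t1=30&37=4
sub $t2, $t4, $t5 → $t2=(-13)-30=-43
add $t6, $t2, $t4 → $t6=(-43)+(-13)=-56
sub $t5, $t4, $t6 → $t5=(-13)-(-56)=43
halt.

-43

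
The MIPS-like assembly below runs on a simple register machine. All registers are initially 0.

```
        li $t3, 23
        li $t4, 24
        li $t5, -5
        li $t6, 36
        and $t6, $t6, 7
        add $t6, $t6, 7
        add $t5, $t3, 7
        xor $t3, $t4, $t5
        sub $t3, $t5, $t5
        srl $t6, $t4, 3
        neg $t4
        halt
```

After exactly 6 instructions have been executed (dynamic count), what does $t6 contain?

li $t3, 23 → $t3=23
li $t4, 24 → $t4=24
li $t5, -5 → $t5=-5
li $t6, 36 → $t6=36
and $t6, $t6, 7 → $t6=36&7=4
add $t6, $t6, 7 → $t6=4+7=11
After step 6: $t6 = 11.

11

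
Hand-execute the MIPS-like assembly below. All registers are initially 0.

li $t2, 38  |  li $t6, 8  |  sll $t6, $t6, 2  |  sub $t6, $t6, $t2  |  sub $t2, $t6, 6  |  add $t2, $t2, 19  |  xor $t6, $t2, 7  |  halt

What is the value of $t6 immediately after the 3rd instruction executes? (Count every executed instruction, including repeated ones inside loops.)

32

after li $t2, 38: $t2=38
after li $t6, 8: $t6=8
after sll $t6, $t6, 2: $t6=8<<2=32
After step 3: $t6 = 32.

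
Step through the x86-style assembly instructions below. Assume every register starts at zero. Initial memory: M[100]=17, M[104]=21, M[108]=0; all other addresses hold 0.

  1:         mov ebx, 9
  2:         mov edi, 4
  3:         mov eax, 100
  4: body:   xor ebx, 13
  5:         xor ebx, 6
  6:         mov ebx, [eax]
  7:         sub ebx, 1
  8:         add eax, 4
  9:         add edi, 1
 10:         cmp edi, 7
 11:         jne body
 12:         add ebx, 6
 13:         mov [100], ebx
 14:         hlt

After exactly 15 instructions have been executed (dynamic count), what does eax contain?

mov ebx, 9 → ebx=9
mov edi, 4 → edi=4
mov eax, 100 → eax=100
xor ebx, 13 → ebx=9^13=4
xor ebx, 6 → ebx=4^6=2
mov ebx, [eax] → ebx=M[100]=17
sub ebx, 1 → ebx=17-1=16
add eax, 4 → eax=100+4=104
add edi, 1 → edi=4+1=5
cmp edi, 7  (cmp 5,7)
jne body: taken
xor ebx, 13 → ebx=16^13=29
xor ebx, 6 → ebx=29^6=27
mov ebx, [eax] → ebx=M[104]=21
sub ebx, 1 → ebx=21-1=20
After step 15: eax = 104.

104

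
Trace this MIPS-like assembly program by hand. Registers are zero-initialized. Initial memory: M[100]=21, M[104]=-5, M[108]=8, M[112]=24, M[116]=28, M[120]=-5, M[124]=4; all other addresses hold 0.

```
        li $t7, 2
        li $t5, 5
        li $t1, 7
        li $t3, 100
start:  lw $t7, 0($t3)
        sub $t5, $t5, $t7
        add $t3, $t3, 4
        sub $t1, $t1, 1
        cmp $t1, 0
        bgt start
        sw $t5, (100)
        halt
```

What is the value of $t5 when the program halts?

after li $t7, 2: $t7=2
after li $t5, 5: $t5=5
after li $t1, 7: $t1=7
after li $t3, 100: $t3=100
after lw $t7, 0($t3): $t7=M[100]=21
after sub $t5, $t5, $t7: $t5=5-21=-16
after add $t3, $t3, 4: $t3=100+4=104
after sub $t1, $t1, 1: $t1=7-1=6
cmp $t1, 0  (cmp 6,0)
bgt start: taken
after lw $t7, 0($t3): $t7=M[104]=-5
after sub $t5, $t5, $t7: $t5=(-16)-(-5)=-11
after add $t3, $t3, 4: $t3=104+4=108
after sub $t1, $t1, 1: $t1=6-1=5
cmp $t1, 0  (cmp 5,0)
bgt start: taken
after lw $t7, 0($t3): $t7=M[108]=8
after sub $t5, $t5, $t7: $t5=(-11)-8=-19
after add $t3, $t3, 4: $t3=108+4=112
after sub $t1, $t1, 1: $t1=5-1=4
cmp $t1, 0  (cmp 4,0)
bgt start: taken
after lw $t7, 0($t3): $t7=M[112]=24
after sub $t5, $t5, $t7: $t5=(-19)-24=-43
after add $t3, $t3, 4: $t3=112+4=116
after sub $t1, $t1, 1: $t1=4-1=3
cmp $t1, 0  (cmp 3,0)
bgt start: taken
after lw $t7, 0($t3): $t7=M[116]=28
after sub $t5, $t5, $t7: $t5=(-43)-28=-71
after add $t3, $t3, 4: $t3=116+4=120
after sub $t1, $t1, 1: $t1=3-1=2
cmp $t1, 0  (cmp 2,0)
bgt start: taken
after lw $t7, 0($t3): $t7=M[120]=-5
after sub $t5, $t5, $t7: $t5=(-71)-(-5)=-66
after add $t3, $t3, 4: $t3=120+4=124
after sub $t1, $t1, 1: $t1=2-1=1
cmp $t1, 0  (cmp 1,0)
bgt start: taken
after lw $t7, 0($t3): $t7=M[124]=4
after sub $t5, $t5, $t7: $t5=(-66)-4=-70
after add $t3, $t3, 4: $t3=124+4=128
after sub $t1, $t1, 1: $t1=1-1=0
cmp $t1, 0  (cmp 0,0)
bgt start: not taken
sw $t5, (100) → M[100]=-70
halt.

-70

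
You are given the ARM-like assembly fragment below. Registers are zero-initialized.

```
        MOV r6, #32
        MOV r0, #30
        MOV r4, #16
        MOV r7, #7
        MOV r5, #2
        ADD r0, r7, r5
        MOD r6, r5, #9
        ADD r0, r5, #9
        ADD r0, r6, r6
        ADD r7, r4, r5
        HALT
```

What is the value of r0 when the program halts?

4

r6=32
r0=30
r4=16
r7=7
r5=2
r0=7+2=9
r6=2%9=2
r0=2+9=11
r0=2+2=4
r7=16+2=18
halt.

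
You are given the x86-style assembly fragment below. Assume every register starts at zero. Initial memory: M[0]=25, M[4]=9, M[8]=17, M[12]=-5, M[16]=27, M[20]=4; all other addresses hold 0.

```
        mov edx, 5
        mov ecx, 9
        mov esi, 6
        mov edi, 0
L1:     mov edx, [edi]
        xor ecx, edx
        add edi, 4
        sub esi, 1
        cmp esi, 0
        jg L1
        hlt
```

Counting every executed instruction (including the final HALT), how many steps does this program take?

mov edx, 5 → edx=5
mov ecx, 9 → ecx=9
mov esi, 6 → esi=6
mov edi, 0 → edi=0
mov edx, [edi] → edx=M[0]=25
xor ecx, edx → ecx=9^25=16
add edi, 4 → edi=0+4=4
sub esi, 1 → esi=6-1=5
cmp esi, 0  (cmp 5,0)
jg L1: taken
mov edx, [edi] → edx=M[4]=9
xor ecx, edx → ecx=16^9=25
add edi, 4 → edi=4+4=8
sub esi, 1 → esi=5-1=4
cmp esi, 0  (cmp 4,0)
jg L1: taken
mov edx, [edi] → edx=M[8]=17
xor ecx, edx → ecx=25^17=8
add edi, 4 → edi=8+4=12
sub esi, 1 → esi=4-1=3
cmp esi, 0  (cmp 3,0)
jg L1: taken
mov edx, [edi] → edx=M[12]=-5
xor ecx, edx → ecx=8^(-5)=-13
add edi, 4 → edi=12+4=16
sub esi, 1 → esi=3-1=2
cmp esi, 0  (cmp 2,0)
jg L1: taken
mov edx, [edi] → edx=M[16]=27
xor ecx, edx → ecx=(-13)^27=-24
add edi, 4 → edi=16+4=20
sub esi, 1 → esi=2-1=1
cmp esi, 0  (cmp 1,0)
jg L1: taken
mov edx, [edi] → edx=M[20]=4
xor ecx, edx → ecx=(-24)^4=-20
add edi, 4 → edi=20+4=24
sub esi, 1 → esi=1-1=0
cmp esi, 0  (cmp 0,0)
jg L1: not taken
halt.
Total executed instructions: 41.

41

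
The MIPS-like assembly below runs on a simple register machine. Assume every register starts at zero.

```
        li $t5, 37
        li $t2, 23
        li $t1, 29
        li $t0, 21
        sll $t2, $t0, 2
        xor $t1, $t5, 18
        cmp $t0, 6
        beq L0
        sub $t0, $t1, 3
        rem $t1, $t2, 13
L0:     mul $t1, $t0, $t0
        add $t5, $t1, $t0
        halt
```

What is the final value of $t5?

2756

li $t5, 37 → $t5=37
li $t2, 23 → $t2=23
li $t1, 29 → $t1=29
li $t0, 21 → $t0=21
sll $t2, $t0, 2 → $t2=21<<2=84
xor $t1, $t5, 18 → $t1=37^18=55
cmp $t0, 6  (cmp 21,6)
beq L0: not taken
sub $t0, $t1, 3 → $t0=55-3=52
rem $t1, $t2, 13 → $t1=84%13=6
mul $t1, $t0, $t0 → $t1=52*52=2704
add $t5, $t1, $t0 → $t5=2704+52=2756
halt.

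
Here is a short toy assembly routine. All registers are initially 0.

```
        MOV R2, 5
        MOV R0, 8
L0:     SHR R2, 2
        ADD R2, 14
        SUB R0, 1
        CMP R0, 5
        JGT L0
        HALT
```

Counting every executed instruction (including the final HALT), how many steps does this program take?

MOV R2, 5 → R2=5
MOV R0, 8 → R0=8
SHR R2, 2 → R2=5>>2=1
ADD R2, 14 → R2=1+14=15
SUB R0, 1 → R0=8-1=7
CMP R0, 5  (cmp 7,5)
JGT L0: taken
SHR R2, 2 → R2=15>>2=3
ADD R2, 14 → R2=3+14=17
SUB R0, 1 → R0=7-1=6
CMP R0, 5  (cmp 6,5)
JGT L0: taken
SHR R2, 2 → R2=17>>2=4
ADD R2, 14 → R2=4+14=18
SUB R0, 1 → R0=6-1=5
CMP R0, 5  (cmp 5,5)
JGT L0: not taken
halt.
Total executed instructions: 18.

18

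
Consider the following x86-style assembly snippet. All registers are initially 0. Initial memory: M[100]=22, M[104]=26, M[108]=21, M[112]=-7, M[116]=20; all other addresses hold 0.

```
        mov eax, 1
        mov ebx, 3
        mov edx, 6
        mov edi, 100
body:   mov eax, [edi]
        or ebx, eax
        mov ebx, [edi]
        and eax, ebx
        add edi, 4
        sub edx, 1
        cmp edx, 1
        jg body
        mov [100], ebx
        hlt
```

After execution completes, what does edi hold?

eax=1
ebx=3
edx=6
edi=100
eax=M[100]=22
ebx=3|22=23
ebx=M[100]=22
eax=22&22=22
edi=100+4=104
edx=6-1=5
cmp edx, 1  (cmp 5,1)
jg body: taken
eax=M[104]=26
ebx=22|26=30
ebx=M[104]=26
eax=26&26=26
edi=104+4=108
edx=5-1=4
cmp edx, 1  (cmp 4,1)
jg body: taken
eax=M[108]=21
ebx=26|21=31
ebx=M[108]=21
eax=21&21=21
edi=108+4=112
edx=4-1=3
cmp edx, 1  (cmp 3,1)
jg body: taken
eax=M[112]=-7
ebx=21|(-7)=-3
ebx=M[112]=-7
eax=(-7)&(-7)=-7
edi=112+4=116
edx=3-1=2
cmp edx, 1  (cmp 2,1)
jg body: taken
eax=M[116]=20
ebx=(-7)|20=-3
ebx=M[116]=20
eax=20&20=20
edi=116+4=120
edx=2-1=1
cmp edx, 1  (cmp 1,1)
jg body: not taken
mov [100], ebx → M[100]=20
halt.

120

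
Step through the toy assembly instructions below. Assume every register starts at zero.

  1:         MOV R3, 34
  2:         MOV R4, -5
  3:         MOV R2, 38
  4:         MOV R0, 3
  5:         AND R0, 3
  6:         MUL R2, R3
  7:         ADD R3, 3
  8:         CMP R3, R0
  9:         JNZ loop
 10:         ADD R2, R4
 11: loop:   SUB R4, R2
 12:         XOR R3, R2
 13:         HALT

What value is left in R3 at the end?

MOV R3, 34 → R3=34
MOV R4, -5 → R4=-5
MOV R2, 38 → R2=38
MOV R0, 3 → R0=3
AND R0, 3 → R0=3&3=3
MUL R2, R3 → R2=38*34=1292
ADD R3, 3 → R3=34+3=37
CMP R3, R0  (cmp 37,3)
JNZ loop: taken
SUB R4, R2 → R4=(-5)-1292=-1297
XOR R3, R2 → R3=37^1292=1321
halt.

1321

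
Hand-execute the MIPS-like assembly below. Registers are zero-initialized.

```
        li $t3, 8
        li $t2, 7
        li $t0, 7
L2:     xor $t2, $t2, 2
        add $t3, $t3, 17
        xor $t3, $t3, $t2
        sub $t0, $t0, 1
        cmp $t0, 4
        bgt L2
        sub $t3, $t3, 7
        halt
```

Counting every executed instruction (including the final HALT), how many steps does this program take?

23

after li $t3, 8: $t3=8
after li $t2, 7: $t2=7
after li $t0, 7: $t0=7
after xor $t2, $t2, 2: $t2=7^2=5
after add $t3, $t3, 17: $t3=8+17=25
after xor $t3, $t3, $t2: $t3=25^5=28
after sub $t0, $t0, 1: $t0=7-1=6
cmp $t0, 4  (cmp 6,4)
bgt L2: taken
after xor $t2, $t2, 2: $t2=5^2=7
after add $t3, $t3, 17: $t3=28+17=45
after xor $t3, $t3, $t2: $t3=45^7=42
after sub $t0, $t0, 1: $t0=6-1=5
cmp $t0, 4  (cmp 5,4)
bgt L2: taken
after xor $t2, $t2, 2: $t2=7^2=5
after add $t3, $t3, 17: $t3=42+17=59
after xor $t3, $t3, $t2: $t3=59^5=62
after sub $t0, $t0, 1: $t0=5-1=4
cmp $t0, 4  (cmp 4,4)
bgt L2: not taken
after sub $t3, $t3, 7: $t3=62-7=55
halt.
Total executed instructions: 23.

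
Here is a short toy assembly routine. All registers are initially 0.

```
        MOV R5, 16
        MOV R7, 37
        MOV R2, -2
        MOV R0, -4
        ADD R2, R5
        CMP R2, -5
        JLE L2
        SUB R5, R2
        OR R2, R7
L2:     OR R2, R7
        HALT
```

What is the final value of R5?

after MOV R5, 16: R5=16
after MOV R7, 37: R7=37
after MOV R2, -2: R2=-2
after MOV R0, -4: R0=-4
after ADD R2, R5: R2=(-2)+16=14
CMP R2, -5  (cmp 14,-5)
JLE L2: not taken
after SUB R5, R2: R5=16-14=2
after OR R2, R7: R2=14|37=47
after OR R2, R7: R2=47|37=47
halt.

2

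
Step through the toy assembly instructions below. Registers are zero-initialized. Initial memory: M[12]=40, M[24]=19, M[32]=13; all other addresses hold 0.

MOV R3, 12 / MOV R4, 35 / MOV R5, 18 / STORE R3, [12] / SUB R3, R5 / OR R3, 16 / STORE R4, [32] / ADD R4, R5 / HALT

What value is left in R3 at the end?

after MOV R3, 12: R3=12
after MOV R4, 35: R4=35
after MOV R5, 18: R5=18
STORE R3, [12] → M[12]=12
after SUB R3, R5: R3=12-18=-6
after OR R3, 16: R3=(-6)|16=-6
STORE R4, [32] → M[32]=35
after ADD R4, R5: R4=35+18=53
halt.

-6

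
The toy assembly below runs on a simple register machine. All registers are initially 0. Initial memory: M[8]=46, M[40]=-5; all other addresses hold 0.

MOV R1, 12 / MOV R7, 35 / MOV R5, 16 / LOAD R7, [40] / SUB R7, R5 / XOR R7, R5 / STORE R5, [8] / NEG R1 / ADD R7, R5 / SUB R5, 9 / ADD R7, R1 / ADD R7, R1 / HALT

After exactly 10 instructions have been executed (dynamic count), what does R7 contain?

11

MOV R1, 12 → R1=12
MOV R7, 35 → R7=35
MOV R5, 16 → R5=16
LOAD R7, [40] → R7=M[40]=-5
SUB R7, R5 → R7=(-5)-16=-21
XOR R7, R5 → R7=(-21)^16=-5
STORE R5, [8] → M[8]=16
NEG R1 → R1=-(12)=-12
ADD R7, R5 → R7=(-5)+16=11
SUB R5, 9 → R5=16-9=7
After step 10: R7 = 11.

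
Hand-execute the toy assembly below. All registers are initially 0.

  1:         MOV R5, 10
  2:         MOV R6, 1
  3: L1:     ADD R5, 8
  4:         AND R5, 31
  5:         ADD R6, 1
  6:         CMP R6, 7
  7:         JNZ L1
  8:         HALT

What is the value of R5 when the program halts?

26

MOV R5, 10 → R5=10
MOV R6, 1 → R6=1
ADD R5, 8 → R5=10+8=18
AND R5, 31 → R5=18&31=18
ADD R6, 1 → R6=1+1=2
CMP R6, 7  (cmp 2,7)
JNZ L1: taken
ADD R5, 8 → R5=18+8=26
AND R5, 31 → R5=26&31=26
ADD R6, 1 → R6=2+1=3
CMP R6, 7  (cmp 3,7)
JNZ L1: taken
ADD R5, 8 → R5=26+8=34
AND R5, 31 → R5=34&31=2
ADD R6, 1 → R6=3+1=4
CMP R6, 7  (cmp 4,7)
JNZ L1: taken
ADD R5, 8 → R5=2+8=10
AND R5, 31 → R5=10&31=10
ADD R6, 1 → R6=4+1=5
CMP R6, 7  (cmp 5,7)
JNZ L1: taken
ADD R5, 8 → R5=10+8=18
AND R5, 31 → R5=18&31=18
ADD R6, 1 → R6=5+1=6
CMP R6, 7  (cmp 6,7)
JNZ L1: taken
ADD R5, 8 → R5=18+8=26
AND R5, 31 → R5=26&31=26
ADD R6, 1 → R6=6+1=7
CMP R6, 7  (cmp 7,7)
JNZ L1: not taken
halt.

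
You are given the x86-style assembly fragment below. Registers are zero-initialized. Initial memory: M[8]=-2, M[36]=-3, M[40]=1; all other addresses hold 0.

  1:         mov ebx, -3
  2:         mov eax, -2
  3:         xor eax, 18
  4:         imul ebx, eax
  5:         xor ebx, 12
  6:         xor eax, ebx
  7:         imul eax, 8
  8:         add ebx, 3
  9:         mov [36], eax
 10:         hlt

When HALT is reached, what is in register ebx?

51

ebx=-3
eax=-2
eax=(-2)^18=-20
ebx=(-3)*(-20)=60
ebx=60^12=48
eax=(-20)^48=-36
eax=(-36)*8=-288
ebx=48+3=51
mov [36], eax → M[36]=-288
halt.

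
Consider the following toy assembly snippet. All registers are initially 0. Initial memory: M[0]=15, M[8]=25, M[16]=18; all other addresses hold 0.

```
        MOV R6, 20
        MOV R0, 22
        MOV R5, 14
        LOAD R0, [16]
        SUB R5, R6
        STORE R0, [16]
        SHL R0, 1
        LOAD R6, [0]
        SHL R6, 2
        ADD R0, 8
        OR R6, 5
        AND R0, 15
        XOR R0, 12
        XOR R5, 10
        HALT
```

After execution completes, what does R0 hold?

0

R6=20
R0=22
R5=14
R0=M[16]=18
R5=14-20=-6
STORE R0, [16] → M[16]=18
R0=18<<1=36
R6=M[0]=15
R6=15<<2=60
R0=36+8=44
R6=60|5=61
R0=44&15=12
R0=12^12=0
R5=(-6)^10=-16
halt.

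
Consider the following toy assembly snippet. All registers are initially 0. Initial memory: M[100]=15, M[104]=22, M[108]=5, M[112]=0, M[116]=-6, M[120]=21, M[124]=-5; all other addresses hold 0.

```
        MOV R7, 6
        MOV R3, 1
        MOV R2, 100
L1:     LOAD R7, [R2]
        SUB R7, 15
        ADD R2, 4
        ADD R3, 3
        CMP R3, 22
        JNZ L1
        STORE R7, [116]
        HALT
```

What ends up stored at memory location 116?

-20

R7=6
R3=1
R2=100
R7=M[100]=15
R7=15-15=0
R2=100+4=104
R3=1+3=4
CMP R3, 22  (cmp 4,22)
JNZ L1: taken
R7=M[104]=22
R7=22-15=7
R2=104+4=108
R3=4+3=7
CMP R3, 22  (cmp 7,22)
JNZ L1: taken
R7=M[108]=5
R7=5-15=-10
R2=108+4=112
R3=7+3=10
CMP R3, 22  (cmp 10,22)
JNZ L1: taken
R7=M[112]=0
R7=0-15=-15
R2=112+4=116
R3=10+3=13
CMP R3, 22  (cmp 13,22)
JNZ L1: taken
R7=M[116]=-6
R7=(-6)-15=-21
R2=116+4=120
R3=13+3=16
CMP R3, 22  (cmp 16,22)
JNZ L1: taken
R7=M[120]=21
R7=21-15=6
R2=120+4=124
R3=16+3=19
CMP R3, 22  (cmp 19,22)
JNZ L1: taken
R7=M[124]=-5
R7=(-5)-15=-20
R2=124+4=128
R3=19+3=22
CMP R3, 22  (cmp 22,22)
JNZ L1: not taken
STORE R7, [116] → M[116]=-20
halt.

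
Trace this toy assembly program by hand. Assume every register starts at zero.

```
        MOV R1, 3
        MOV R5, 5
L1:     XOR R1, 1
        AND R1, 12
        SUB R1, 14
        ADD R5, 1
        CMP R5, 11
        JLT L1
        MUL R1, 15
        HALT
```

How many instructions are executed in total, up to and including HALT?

40

after MOV R1, 3: R1=3
after MOV R5, 5: R5=5
after XOR R1, 1: R1=3^1=2
after AND R1, 12: R1=2&12=0
after SUB R1, 14: R1=0-14=-14
after ADD R5, 1: R5=5+1=6
CMP R5, 11  (cmp 6,11)
JLT L1: taken
after XOR R1, 1: R1=(-14)^1=-13
after AND R1, 12: R1=(-13)&12=0
after SUB R1, 14: R1=0-14=-14
after ADD R5, 1: R5=6+1=7
CMP R5, 11  (cmp 7,11)
JLT L1: taken
after XOR R1, 1: R1=(-14)^1=-13
after AND R1, 12: R1=(-13)&12=0
after SUB R1, 14: R1=0-14=-14
after ADD R5, 1: R5=7+1=8
CMP R5, 11  (cmp 8,11)
JLT L1: taken
after XOR R1, 1: R1=(-14)^1=-13
after AND R1, 12: R1=(-13)&12=0
after SUB R1, 14: R1=0-14=-14
after ADD R5, 1: R5=8+1=9
CMP R5, 11  (cmp 9,11)
JLT L1: taken
after XOR R1, 1: R1=(-14)^1=-13
after AND R1, 12: R1=(-13)&12=0
after SUB R1, 14: R1=0-14=-14
after ADD R5, 1: R5=9+1=10
CMP R5, 11  (cmp 10,11)
JLT L1: taken
after XOR R1, 1: R1=(-14)^1=-13
after AND R1, 12: R1=(-13)&12=0
after SUB R1, 14: R1=0-14=-14
after ADD R5, 1: R5=10+1=11
CMP R5, 11  (cmp 11,11)
JLT L1: not taken
after MUL R1, 15: R1=(-14)*15=-210
halt.
Total executed instructions: 40.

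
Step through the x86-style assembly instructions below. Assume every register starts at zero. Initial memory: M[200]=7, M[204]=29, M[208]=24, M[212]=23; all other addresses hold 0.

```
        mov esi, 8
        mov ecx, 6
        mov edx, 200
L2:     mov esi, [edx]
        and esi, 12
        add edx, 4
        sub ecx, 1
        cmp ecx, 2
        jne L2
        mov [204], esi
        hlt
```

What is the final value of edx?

mov esi, 8 → esi=8
mov ecx, 6 → ecx=6
mov edx, 200 → edx=200
mov esi, [edx] → esi=M[200]=7
and esi, 12 → esi=7&12=4
add edx, 4 → edx=200+4=204
sub ecx, 1 → ecx=6-1=5
cmp ecx, 2  (cmp 5,2)
jne L2: taken
mov esi, [edx] → esi=M[204]=29
and esi, 12 → esi=29&12=12
add edx, 4 → edx=204+4=208
sub ecx, 1 → ecx=5-1=4
cmp ecx, 2  (cmp 4,2)
jne L2: taken
mov esi, [edx] → esi=M[208]=24
and esi, 12 → esi=24&12=8
add edx, 4 → edx=208+4=212
sub ecx, 1 → ecx=4-1=3
cmp ecx, 2  (cmp 3,2)
jne L2: taken
mov esi, [edx] → esi=M[212]=23
and esi, 12 → esi=23&12=4
add edx, 4 → edx=212+4=216
sub ecx, 1 → ecx=3-1=2
cmp ecx, 2  (cmp 2,2)
jne L2: not taken
mov [204], esi → M[204]=4
halt.

216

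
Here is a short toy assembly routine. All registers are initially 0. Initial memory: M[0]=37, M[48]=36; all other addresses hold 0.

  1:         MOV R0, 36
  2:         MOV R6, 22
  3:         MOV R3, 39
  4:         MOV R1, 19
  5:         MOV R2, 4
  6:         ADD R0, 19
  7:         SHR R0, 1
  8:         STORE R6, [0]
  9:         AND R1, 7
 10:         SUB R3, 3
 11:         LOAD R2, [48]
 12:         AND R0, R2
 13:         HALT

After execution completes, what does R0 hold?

0

MOV R0, 36 → R0=36
MOV R6, 22 → R6=22
MOV R3, 39 → R3=39
MOV R1, 19 → R1=19
MOV R2, 4 → R2=4
ADD R0, 19 → R0=36+19=55
SHR R0, 1 → R0=55>>1=27
STORE R6, [0] → M[0]=22
AND R1, 7 → R1=19&7=3
SUB R3, 3 → R3=39-3=36
LOAD R2, [48] → R2=M[48]=36
AND R0, R2 → R0=27&36=0
halt.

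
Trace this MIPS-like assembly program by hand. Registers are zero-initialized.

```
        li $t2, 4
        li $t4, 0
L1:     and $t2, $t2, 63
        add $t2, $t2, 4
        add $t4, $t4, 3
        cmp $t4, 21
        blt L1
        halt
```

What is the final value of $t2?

32

li $t2, 4 → $t2=4
li $t4, 0 → $t4=0
and $t2, $t2, 63 → $t2=4&63=4
add $t2, $t2, 4 → $t2=4+4=8
add $t4, $t4, 3 → $t4=0+3=3
cmp $t4, 21  (cmp 3,21)
blt L1: taken
and $t2, $t2, 63 → $t2=8&63=8
add $t2, $t2, 4 → $t2=8+4=12
add $t4, $t4, 3 → $t4=3+3=6
cmp $t4, 21  (cmp 6,21)
blt L1: taken
and $t2, $t2, 63 → $t2=12&63=12
add $t2, $t2, 4 → $t2=12+4=16
add $t4, $t4, 3 → $t4=6+3=9
cmp $t4, 21  (cmp 9,21)
blt L1: taken
and $t2, $t2, 63 → $t2=16&63=16
add $t2, $t2, 4 → $t2=16+4=20
add $t4, $t4, 3 → $t4=9+3=12
cmp $t4, 21  (cmp 12,21)
blt L1: taken
and $t2, $t2, 63 → $t2=20&63=20
add $t2, $t2, 4 → $t2=20+4=24
add $t4, $t4, 3 → $t4=12+3=15
cmp $t4, 21  (cmp 15,21)
blt L1: taken
and $t2, $t2, 63 → $t2=24&63=24
add $t2, $t2, 4 → $t2=24+4=28
add $t4, $t4, 3 → $t4=15+3=18
cmp $t4, 21  (cmp 18,21)
blt L1: taken
and $t2, $t2, 63 → $t2=28&63=28
add $t2, $t2, 4 → $t2=28+4=32
add $t4, $t4, 3 → $t4=18+3=21
cmp $t4, 21  (cmp 21,21)
blt L1: not taken
halt.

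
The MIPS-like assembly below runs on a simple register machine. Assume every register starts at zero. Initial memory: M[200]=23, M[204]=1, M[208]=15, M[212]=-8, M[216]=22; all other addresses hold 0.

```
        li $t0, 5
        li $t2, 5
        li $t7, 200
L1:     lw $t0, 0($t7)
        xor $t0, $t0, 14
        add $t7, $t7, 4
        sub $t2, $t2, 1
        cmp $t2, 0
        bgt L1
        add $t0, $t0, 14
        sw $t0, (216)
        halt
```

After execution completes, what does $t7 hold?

$t0=5
$t2=5
$t7=200
$t0=M[200]=23
$t0=23^14=25
$t7=200+4=204
$t2=5-1=4
cmp $t2, 0  (cmp 4,0)
bgt L1: taken
$t0=M[204]=1
$t0=1^14=15
$t7=204+4=208
$t2=4-1=3
cmp $t2, 0  (cmp 3,0)
bgt L1: taken
$t0=M[208]=15
$t0=15^14=1
$t7=208+4=212
$t2=3-1=2
cmp $t2, 0  (cmp 2,0)
bgt L1: taken
$t0=M[212]=-8
$t0=(-8)^14=-10
$t7=212+4=216
$t2=2-1=1
cmp $t2, 0  (cmp 1,0)
bgt L1: taken
$t0=M[216]=22
$t0=22^14=24
$t7=216+4=220
$t2=1-1=0
cmp $t2, 0  (cmp 0,0)
bgt L1: not taken
$t0=24+14=38
sw $t0, (216) → M[216]=38
halt.

220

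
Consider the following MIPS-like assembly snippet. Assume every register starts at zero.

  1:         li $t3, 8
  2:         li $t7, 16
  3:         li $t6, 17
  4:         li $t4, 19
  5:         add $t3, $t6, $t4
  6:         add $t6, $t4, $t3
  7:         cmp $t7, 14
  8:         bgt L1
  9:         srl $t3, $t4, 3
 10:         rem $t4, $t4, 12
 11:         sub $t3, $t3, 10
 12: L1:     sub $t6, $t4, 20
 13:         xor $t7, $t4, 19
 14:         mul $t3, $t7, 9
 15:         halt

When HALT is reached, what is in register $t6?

li $t3, 8 → $t3=8
li $t7, 16 → $t7=16
li $t6, 17 → $t6=17
li $t4, 19 → $t4=19
add $t3, $t6, $t4 → $t3=17+19=36
add $t6, $t4, $t3 → $t6=19+36=55
cmp $t7, 14  (cmp 16,14)
bgt L1: taken
sub $t6, $t4, 20 → $t6=19-20=-1
xor $t7, $t4, 19 → $t7=19^19=0
mul $t3, $t7, 9 → $t3=0*9=0
halt.

-1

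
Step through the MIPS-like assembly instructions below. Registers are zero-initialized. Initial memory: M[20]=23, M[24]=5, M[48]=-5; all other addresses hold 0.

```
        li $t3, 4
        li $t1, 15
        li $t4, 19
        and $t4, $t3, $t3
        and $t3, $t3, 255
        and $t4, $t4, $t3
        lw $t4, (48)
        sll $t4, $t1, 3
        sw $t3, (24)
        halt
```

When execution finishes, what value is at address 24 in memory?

$t3=4
$t1=15
$t4=19
$t4=4&4=4
$t3=4&255=4
$t4=4&4=4
$t4=M[48]=-5
$t4=15<<3=120
sw $t3, (24) → M[24]=4
halt.

4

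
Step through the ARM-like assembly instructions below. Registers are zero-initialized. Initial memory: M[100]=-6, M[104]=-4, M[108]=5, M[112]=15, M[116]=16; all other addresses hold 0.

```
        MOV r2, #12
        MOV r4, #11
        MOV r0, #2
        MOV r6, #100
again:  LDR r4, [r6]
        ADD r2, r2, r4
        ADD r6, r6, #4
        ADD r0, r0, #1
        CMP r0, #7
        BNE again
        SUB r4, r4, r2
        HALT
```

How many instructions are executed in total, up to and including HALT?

36

after MOV r2, #12: r2=12
after MOV r4, #11: r4=11
after MOV r0, #2: r0=2
after MOV r6, #100: r6=100
after LDR r4, [r6]: r4=M[100]=-6
after ADD r2, r2, r4: r2=12+(-6)=6
after ADD r6, r6, #4: r6=100+4=104
after ADD r0, r0, #1: r0=2+1=3
CMP r0, #7  (cmp 3,7)
BNE again: taken
after LDR r4, [r6]: r4=M[104]=-4
after ADD r2, r2, r4: r2=6+(-4)=2
after ADD r6, r6, #4: r6=104+4=108
after ADD r0, r0, #1: r0=3+1=4
CMP r0, #7  (cmp 4,7)
BNE again: taken
after LDR r4, [r6]: r4=M[108]=5
after ADD r2, r2, r4: r2=2+5=7
after ADD r6, r6, #4: r6=108+4=112
after ADD r0, r0, #1: r0=4+1=5
CMP r0, #7  (cmp 5,7)
BNE again: taken
after LDR r4, [r6]: r4=M[112]=15
after ADD r2, r2, r4: r2=7+15=22
after ADD r6, r6, #4: r6=112+4=116
after ADD r0, r0, #1: r0=5+1=6
CMP r0, #7  (cmp 6,7)
BNE again: taken
after LDR r4, [r6]: r4=M[116]=16
after ADD r2, r2, r4: r2=22+16=38
after ADD r6, r6, #4: r6=116+4=120
after ADD r0, r0, #1: r0=6+1=7
CMP r0, #7  (cmp 7,7)
BNE again: not taken
after SUB r4, r4, r2: r4=16-38=-22
halt.
Total executed instructions: 36.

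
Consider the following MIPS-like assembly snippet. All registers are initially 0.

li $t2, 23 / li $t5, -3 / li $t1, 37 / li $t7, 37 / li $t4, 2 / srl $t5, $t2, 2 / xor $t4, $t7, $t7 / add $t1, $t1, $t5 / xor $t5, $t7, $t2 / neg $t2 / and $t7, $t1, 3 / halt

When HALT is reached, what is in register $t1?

$t2=23
$t5=-3
$t1=37
$t7=37
$t4=2
$t5=23>>2=5
$t4=37^37=0
$t1=37+5=42
$t5=37^23=50
$t2=-(23)=-23
$t7=42&3=2
halt.

42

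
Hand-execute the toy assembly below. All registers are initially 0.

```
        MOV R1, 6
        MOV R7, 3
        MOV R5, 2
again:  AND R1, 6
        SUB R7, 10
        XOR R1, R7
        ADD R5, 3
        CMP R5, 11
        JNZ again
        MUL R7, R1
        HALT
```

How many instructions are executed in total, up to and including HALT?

23

MOV R1, 6 → R1=6
MOV R7, 3 → R7=3
MOV R5, 2 → R5=2
AND R1, 6 → R1=6&6=6
SUB R7, 10 → R7=3-10=-7
XOR R1, R7 → R1=6^(-7)=-1
ADD R5, 3 → R5=2+3=5
CMP R5, 11  (cmp 5,11)
JNZ again: taken
AND R1, 6 → R1=(-1)&6=6
SUB R7, 10 → R7=(-7)-10=-17
XOR R1, R7 → R1=6^(-17)=-23
ADD R5, 3 → R5=5+3=8
CMP R5, 11  (cmp 8,11)
JNZ again: taken
AND R1, 6 → R1=(-23)&6=0
SUB R7, 10 → R7=(-17)-10=-27
XOR R1, R7 → R1=0^(-27)=-27
ADD R5, 3 → R5=8+3=11
CMP R5, 11  (cmp 11,11)
JNZ again: not taken
MUL R7, R1 → R7=(-27)*(-27)=729
halt.
Total executed instructions: 23.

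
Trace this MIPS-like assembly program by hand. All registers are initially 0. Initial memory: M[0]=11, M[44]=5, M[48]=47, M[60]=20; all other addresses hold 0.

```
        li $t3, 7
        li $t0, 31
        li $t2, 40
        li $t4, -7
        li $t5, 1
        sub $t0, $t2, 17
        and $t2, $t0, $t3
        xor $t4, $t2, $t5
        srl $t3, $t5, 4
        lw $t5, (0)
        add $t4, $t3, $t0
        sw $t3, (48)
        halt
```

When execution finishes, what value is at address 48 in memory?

0

$t3=7
$t0=31
$t2=40
$t4=-7
$t5=1
$t0=40-17=23
$t2=23&7=7
$t4=7^1=6
$t3=1>>4=0
$t5=M[0]=11
$t4=0+23=23
sw $t3, (48) → M[48]=0
halt.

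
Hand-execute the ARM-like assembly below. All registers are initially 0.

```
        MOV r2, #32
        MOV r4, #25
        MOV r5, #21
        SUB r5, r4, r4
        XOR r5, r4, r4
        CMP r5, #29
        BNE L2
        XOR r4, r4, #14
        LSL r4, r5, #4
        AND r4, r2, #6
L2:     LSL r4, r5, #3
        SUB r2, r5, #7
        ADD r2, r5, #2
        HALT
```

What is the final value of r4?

r2=32
r4=25
r5=21
r5=25-25=0
r5=25^25=0
CMP r5, #29  (cmp 0,29)
BNE L2: taken
r4=0<<3=0
r2=0-7=-7
r2=0+2=2
halt.

0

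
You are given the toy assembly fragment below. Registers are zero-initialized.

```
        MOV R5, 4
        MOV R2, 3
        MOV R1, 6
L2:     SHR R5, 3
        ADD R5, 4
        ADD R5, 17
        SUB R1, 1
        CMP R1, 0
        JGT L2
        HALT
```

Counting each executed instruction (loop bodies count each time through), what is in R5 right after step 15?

MOV R5, 4 → R5=4
MOV R2, 3 → R2=3
MOV R1, 6 → R1=6
SHR R5, 3 → R5=4>>3=0
ADD R5, 4 → R5=0+4=4
ADD R5, 17 → R5=4+17=21
SUB R1, 1 → R1=6-1=5
CMP R1, 0  (cmp 5,0)
JGT L2: taken
SHR R5, 3 → R5=21>>3=2
ADD R5, 4 → R5=2+4=6
ADD R5, 17 → R5=6+17=23
SUB R1, 1 → R1=5-1=4
CMP R1, 0  (cmp 4,0)
JGT L2: taken
After step 15: R5 = 23.

23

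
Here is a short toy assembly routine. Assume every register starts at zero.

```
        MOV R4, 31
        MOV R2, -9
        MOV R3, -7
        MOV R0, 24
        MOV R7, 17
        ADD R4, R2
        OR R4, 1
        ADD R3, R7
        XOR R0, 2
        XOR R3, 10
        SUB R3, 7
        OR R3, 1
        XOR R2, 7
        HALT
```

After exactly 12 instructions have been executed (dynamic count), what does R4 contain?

23

after MOV R4, 31: R4=31
after MOV R2, -9: R2=-9
after MOV R3, -7: R3=-7
after MOV R0, 24: R0=24
after MOV R7, 17: R7=17
after ADD R4, R2: R4=31+(-9)=22
after OR R4, 1: R4=22|1=23
after ADD R3, R7: R3=(-7)+17=10
after XOR R0, 2: R0=24^2=26
after XOR R3, 10: R3=10^10=0
after SUB R3, 7: R3=0-7=-7
after OR R3, 1: R3=(-7)|1=-7
After step 12: R4 = 23.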